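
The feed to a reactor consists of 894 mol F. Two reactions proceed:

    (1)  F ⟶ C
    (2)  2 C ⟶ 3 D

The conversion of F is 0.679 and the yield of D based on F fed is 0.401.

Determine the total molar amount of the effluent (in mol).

1010 mol

Conversion of F: F consumed = 1ξ₁ = 0.679 × 894 → ξ₁ = 607 mol.
Yield of D: 3ξ₂ / 894 = 0.401 → ξ₂ = 119.5 mol.
Outlet amounts (n = n₀ + Σ ν·ξ):
  F: 894 − 1(607) = 287
  C: 0 + 1(607) − 2(119.5) = 368
  D: 0 + 3(119.5) = 358.5
Total out = 287 + 368 + 358.5 = 1013 mol.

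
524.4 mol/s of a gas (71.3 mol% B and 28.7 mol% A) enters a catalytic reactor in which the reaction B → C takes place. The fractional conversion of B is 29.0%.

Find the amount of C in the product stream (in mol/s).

B reacted = 0.29 × 373.9 = 108.4 mol/s; ν_B = −1, so ξ = 108.4/1 = 108.4 mol/s.
Outlet amounts (n = n₀ + ν ξ):
  B: 373.9 − 1(108.4) = 265.5
  C: 0 + 1(108.4) = 108.4
  A: 150.5 (inert)

108 mol/s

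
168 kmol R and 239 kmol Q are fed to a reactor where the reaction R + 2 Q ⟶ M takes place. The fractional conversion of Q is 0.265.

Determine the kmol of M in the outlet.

Q reacted = 0.265 × 239 = 63.34 kmol; ν_Q = −2, so ξ = 63.34/2 = 31.67 kmol.
Outlet amounts (n = n₀ + ν ξ):
  R: 168 − 1(31.67) = 136.3
  Q: 239 − 2(31.67) = 175.7
  M: 0 + 1(31.67) = 31.67

31.7 kmol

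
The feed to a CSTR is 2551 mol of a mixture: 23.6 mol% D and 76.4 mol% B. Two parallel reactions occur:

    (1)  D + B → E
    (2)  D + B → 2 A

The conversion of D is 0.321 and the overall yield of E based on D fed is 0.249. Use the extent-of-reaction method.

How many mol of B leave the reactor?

Yield of E: 1ξ₁ / 602 = 0.249 → ξ₁ = 149.9 mol.
Conversion of D: 1ξ₁ + 1ξ₂ = 0.321 × 602 = 193.3 → ξ₂ = 43.35 mol.
Outlet amounts (n = n₀ + Σ ν·ξ):
  D: 602 − 1(149.9) − 1(43.35) = 408.8
  B: 1949 − 1(149.9) − 1(43.35) = 1756
  E: 0 + 1(149.9) = 149.9
  A: 0 + 2(43.35) = 86.69

1760 mol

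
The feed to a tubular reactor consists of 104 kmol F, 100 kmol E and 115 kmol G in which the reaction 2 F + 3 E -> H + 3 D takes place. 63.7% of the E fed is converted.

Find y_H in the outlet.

0.0713

E reacted = 0.637 × 100 = 63.7 kmol; ν_E = −3, so ξ = 63.7/3 = 21.23 kmol.
Outlet amounts (n = n₀ + ν ξ):
  F: 104 − 2(21.23) = 61.53
  E: 100 − 3(21.23) = 36.3
  H: 0 + 1(21.23) = 21.23
  D: 0 + 3(21.23) = 63.7
  G: 115 (inert)
Total out = 297.8 kmol; y_H = 21.23 / 297.8 = 0.07131.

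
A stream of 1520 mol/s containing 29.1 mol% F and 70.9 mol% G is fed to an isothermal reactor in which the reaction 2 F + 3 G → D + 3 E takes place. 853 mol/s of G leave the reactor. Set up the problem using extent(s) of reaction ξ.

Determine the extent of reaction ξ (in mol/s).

For G: n = n₀ − 3ξ → 853 = 1078 − 3ξ, giving ξ = 74.89 mol/s.
Outlet amounts (n = n₀ + ν ξ):
  F: 442.3 − 2(74.89) = 292.5
  G: 1078 − 3(74.89) = 853
  D: 0 + 1(74.89) = 74.89
  E: 0 + 3(74.89) = 224.7

ξ = 74.9 mol/s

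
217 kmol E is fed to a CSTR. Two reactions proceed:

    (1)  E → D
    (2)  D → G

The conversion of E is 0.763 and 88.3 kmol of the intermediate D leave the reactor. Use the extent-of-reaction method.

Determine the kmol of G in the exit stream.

77.3 kmol

Conversion of E: E consumed = 1ξ₁ = 0.763 × 217 → ξ₁ = 165.6 kmol.
D balance: n_D = 0 + 1ξ₁ − 1ξ₂ = 88.3 → ξ₂ = (1·165.6 − 88.3)/1 = 77.27 kmol.
Outlet amounts (n = n₀ + Σ ν·ξ):
  E: 217 − 1(165.6) = 51.43
  D: 0 + 1(165.6) − 1(77.27) = 88.3
  G: 0 + 1(77.27) = 77.27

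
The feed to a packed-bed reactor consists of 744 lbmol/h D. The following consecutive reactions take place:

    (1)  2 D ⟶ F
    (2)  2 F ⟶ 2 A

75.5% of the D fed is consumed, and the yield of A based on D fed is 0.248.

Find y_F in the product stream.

0.208

Conversion of D: D consumed = 2ξ₁ = 0.755 × 744 → ξ₁ = 280.9 lbmol/h.
Yield of A: 2ξ₂ / 744 = 0.248 → ξ₂ = 92.26 lbmol/h.
Outlet amounts (n = n₀ + Σ ν·ξ):
  D: 744 − 2(280.9) = 182.3
  F: 0 + 1(280.9) − 2(92.26) = 96.35
  A: 0 + 2(92.26) = 184.5
Total out = 463.1 lbmol/h; y_F = 96.35 / 463.1 = 0.208.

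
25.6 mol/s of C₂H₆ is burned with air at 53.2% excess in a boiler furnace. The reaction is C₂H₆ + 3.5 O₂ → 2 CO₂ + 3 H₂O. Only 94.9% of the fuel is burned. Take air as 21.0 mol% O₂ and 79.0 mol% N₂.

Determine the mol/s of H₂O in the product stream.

72.9 mol/s

Stoichiometric O₂ = 3.5 × 25.6 = 89.6 mol/s; O₂ fed = 89.6 × 1.532 = 137.3 mol/s.
N₂ fed = 137.3 × 79/21 = 516.4 mol/s.
Fuel reacted = 0.949 × 25.6 → ξ = 24.29 mol/s.
Outlet (n = n₀ + ν ξ):
  C₂H₆: 25.6 − 1(24.29) = 1.306
  O₂: 137.3 − 3.5(24.29) = 52.24
  N₂: 516.4 (inert)
  CO₂: 0 + 2(24.29) = 48.59
  H₂O: 0 + 3(24.29) = 72.88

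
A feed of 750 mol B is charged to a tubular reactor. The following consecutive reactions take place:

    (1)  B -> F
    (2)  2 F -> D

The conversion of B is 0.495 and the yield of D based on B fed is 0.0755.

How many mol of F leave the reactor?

Conversion of B: B consumed = 1ξ₁ = 0.495 × 750 → ξ₁ = 371.2 mol.
Yield of D: 1ξ₂ / 750 = 0.0755 → ξ₂ = 56.62 mol.
Outlet amounts (n = n₀ + Σ ν·ξ):
  B: 750 − 1(371.2) = 378.8
  F: 0 + 1(371.2) − 2(56.62) = 258
  D: 0 + 1(56.62) = 56.62

258 mol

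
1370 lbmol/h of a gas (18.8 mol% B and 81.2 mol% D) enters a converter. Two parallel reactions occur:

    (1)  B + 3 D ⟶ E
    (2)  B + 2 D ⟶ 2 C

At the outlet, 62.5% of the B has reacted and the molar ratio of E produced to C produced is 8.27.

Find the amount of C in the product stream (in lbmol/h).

18.4 lbmol/h

Conversion of B: B consumed = 0.625 × 257.6 = 161 lbmol/h = 1ξ₁ + 1ξ₂.
Selectivity: 1ξ₁ / (2ξ₂) = 8.27 → ξ₁ = 16.54 ξ₂.
Substitute: (1·16.54 + 1) ξ₂ = 161 → ξ₂ = 9.178 lbmol/h, ξ₁ = 151.8 lbmol/h.
Outlet amounts (n = n₀ + Σ ν·ξ):
  B: 257.6 − 1(151.8) − 1(9.178) = 96.59
  D: 1112 − 3(151.8) − 2(9.178) = 638.7
  E: 0 + 1(151.8) = 151.8
  C: 0 + 2(9.178) = 18.36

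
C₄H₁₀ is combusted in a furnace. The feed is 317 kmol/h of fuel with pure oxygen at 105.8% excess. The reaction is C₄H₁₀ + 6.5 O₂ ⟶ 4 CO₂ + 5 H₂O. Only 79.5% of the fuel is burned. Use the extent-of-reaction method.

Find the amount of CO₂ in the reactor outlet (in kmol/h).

1010 kmol/h

Stoichiometric O₂ = 6.5 × 317 = 2060 kmol/h; O₂ fed = 2060 × 2.058 = 4241 kmol/h.
Fuel reacted = 0.795 × 317 → ξ = 252 kmol/h.
Outlet (n = n₀ + ν ξ):
  C₄H₁₀: 317 − 1(252) = 64.98
  O₂: 4241 − 6.5(252) = 2602
  CO₂: 0 + 4(252) = 1008
  H₂O: 0 + 5(252) = 1260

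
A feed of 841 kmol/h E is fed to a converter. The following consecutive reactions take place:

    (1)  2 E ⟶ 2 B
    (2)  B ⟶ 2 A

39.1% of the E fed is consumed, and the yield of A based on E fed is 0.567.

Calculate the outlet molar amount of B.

Conversion of E: E consumed = 2ξ₁ = 0.391 × 841 → ξ₁ = 164.4 kmol/h.
Yield of A: 2ξ₂ / 841 = 0.567 → ξ₂ = 238.4 kmol/h.
Outlet amounts (n = n₀ + Σ ν·ξ):
  E: 841 − 2(164.4) = 512.2
  B: 0 + 2(164.4) − 1(238.4) = 90.41
  A: 0 + 2(238.4) = 476.8

90.4 kmol/h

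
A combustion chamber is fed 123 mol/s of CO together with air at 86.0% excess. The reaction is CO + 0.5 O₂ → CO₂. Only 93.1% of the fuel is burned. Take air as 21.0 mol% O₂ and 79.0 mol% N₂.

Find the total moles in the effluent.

610 mol/s

Stoichiometric O₂ = 0.5 × 123 = 61.5 mol/s; O₂ fed = 61.5 × 1.860 = 114.4 mol/s.
N₂ fed = 114.4 × 79/21 = 430.3 mol/s.
Fuel reacted = 0.931 × 123 → ξ = 114.5 mol/s.
Outlet (n = n₀ + ν ξ):
  CO: 123 − 1(114.5) = 8.487
  O₂: 114.4 − 0.5(114.5) = 57.13
  N₂: 430.3 (inert)
  CO₂: 0 + 1(114.5) = 114.5
Total out = 8.487 + 57.13 + 430.3 + 114.5 = 610.5 mol/s.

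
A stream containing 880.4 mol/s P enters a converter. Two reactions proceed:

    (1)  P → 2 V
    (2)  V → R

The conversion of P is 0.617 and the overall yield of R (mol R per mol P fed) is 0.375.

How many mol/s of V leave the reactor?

Conversion of P: P consumed = 1ξ₁ = 0.617 × 880.4 → ξ₁ = 543.2 mol/s.
Yield of R: 1ξ₂ / 880.4 = 0.375 → ξ₂ = 330.1 mol/s.
Outlet amounts (n = n₀ + Σ ν·ξ):
  P: 880.4 − 1(543.2) = 337.2
  V: 0 + 2(543.2) − 1(330.1) = 756.3
  R: 0 + 1(330.1) = 330.1

756 mol/s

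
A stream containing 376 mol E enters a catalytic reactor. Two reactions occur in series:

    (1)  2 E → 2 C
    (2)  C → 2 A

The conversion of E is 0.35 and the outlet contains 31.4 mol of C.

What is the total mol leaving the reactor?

476 mol

Conversion of E: E consumed = 2ξ₁ = 0.35 × 376 → ξ₁ = 65.8 mol.
C balance: n_C = 0 + 2ξ₁ − 1ξ₂ = 31.4 → ξ₂ = (2·65.8 − 31.4)/1 = 100.2 mol.
Outlet amounts (n = n₀ + Σ ν·ξ):
  E: 376 − 2(65.8) = 244.4
  C: 0 + 2(65.8) − 1(100.2) = 31.4
  A: 0 + 2(100.2) = 200.4
Total out = 244.4 + 31.4 + 200.4 = 476.2 mol.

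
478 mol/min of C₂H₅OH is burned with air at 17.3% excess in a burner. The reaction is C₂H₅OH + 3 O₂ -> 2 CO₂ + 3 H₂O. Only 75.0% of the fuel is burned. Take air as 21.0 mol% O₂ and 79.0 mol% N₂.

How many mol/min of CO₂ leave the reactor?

Stoichiometric O₂ = 3 × 478 = 1434 mol/min; O₂ fed = 1434 × 1.173 = 1682 mol/min.
N₂ fed = 1682 × 79/21 = 6328 mol/min.
Fuel reacted = 0.75 × 478 → ξ = 358.5 mol/min.
Outlet (n = n₀ + ν ξ):
  C₂H₅OH: 478 − 1(358.5) = 119.5
  O₂: 1682 − 3(358.5) = 606.6
  N₂: 6328 (inert)
  CO₂: 0 + 2(358.5) = 717
  H₂O: 0 + 3(358.5) = 1076

717 mol/min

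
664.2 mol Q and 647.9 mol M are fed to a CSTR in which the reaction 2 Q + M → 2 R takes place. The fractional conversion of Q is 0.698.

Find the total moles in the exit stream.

1080 mol

Q reacted = 0.698 × 664.2 = 463.6 mol; ν_Q = −2, so ξ = 463.6/2 = 231.8 mol.
Outlet amounts (n = n₀ + ν ξ):
  Q: 664.2 − 2(231.8) = 200.6
  M: 647.9 − 1(231.8) = 416.1
  R: 0 + 2(231.8) = 463.6
Total out = 200.6 + 416.1 + 463.6 = 1080 mol.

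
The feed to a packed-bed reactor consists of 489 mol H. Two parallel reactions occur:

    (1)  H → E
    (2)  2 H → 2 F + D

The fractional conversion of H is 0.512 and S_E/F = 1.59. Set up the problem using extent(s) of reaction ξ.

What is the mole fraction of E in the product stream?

0.286

Conversion of H: H consumed = 0.512 × 489 = 250.4 mol = 1ξ₁ + 2ξ₂.
Selectivity: 1ξ₁ / (2ξ₂) = 1.59 → ξ₁ = 3.18 ξ₂.
Substitute: (1·3.18 + 2) ξ₂ = 250.4 → ξ₂ = 48.33 mol, ξ₁ = 153.7 mol.
Outlet amounts (n = n₀ + Σ ν·ξ):
  H: 489 − 1(153.7) − 2(48.33) = 238.6
  E: 0 + 1(153.7) = 153.7
  F: 0 + 2(48.33) = 96.67
  D: 0 + 1(48.33) = 48.33
Total out = 537.3 mol; y_E = 153.7 / 537.3 = 0.286.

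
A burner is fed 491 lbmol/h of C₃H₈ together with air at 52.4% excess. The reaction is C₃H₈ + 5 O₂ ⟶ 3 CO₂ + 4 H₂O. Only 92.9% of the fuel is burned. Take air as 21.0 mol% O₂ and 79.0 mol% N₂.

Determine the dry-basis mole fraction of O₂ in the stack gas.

0.0862

Stoichiometric O₂ = 5 × 491 = 2455 lbmol/h; O₂ fed = 2455 × 1.524 = 3741 lbmol/h.
N₂ fed = 3741 × 79/21 = 14070 lbmol/h.
Fuel reacted = 0.929 × 491 → ξ = 456.1 lbmol/h.
Outlet (n = n₀ + ν ξ):
  C₃H₈: 491 − 1(456.1) = 34.86
  O₂: 3741 − 5(456.1) = 1461
  N₂: 14070 (inert)
  CO₂: 0 + 3(456.1) = 1368
  H₂O: 0 + 4(456.1) = 1825
Dry total = 16940 lbmol/h; y_O₂ (dry) = 1461 / 16940 = 0.08624.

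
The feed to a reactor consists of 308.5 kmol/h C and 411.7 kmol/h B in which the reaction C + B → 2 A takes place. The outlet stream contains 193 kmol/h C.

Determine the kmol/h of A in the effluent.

For C: n = n₀ − 1ξ → 193 = 308.5 − 1ξ, giving ξ = 115.5 kmol/h.
Outlet amounts (n = n₀ + ν ξ):
  C: 308.5 − 1(115.5) = 193
  B: 411.7 − 1(115.5) = 296.2
  A: 0 + 2(115.5) = 231

231 kmol/h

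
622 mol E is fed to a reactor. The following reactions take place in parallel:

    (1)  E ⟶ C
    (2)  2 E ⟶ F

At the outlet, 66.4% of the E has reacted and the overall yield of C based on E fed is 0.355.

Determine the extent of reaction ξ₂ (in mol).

ξ₂ = 96.1 mol

Yield of C: 1ξ₁ / 622 = 0.355 → ξ₁ = 220.8 mol.
Conversion of E: 1ξ₁ + 2ξ₂ = 0.664 × 622 = 413 → ξ₂ = 96.1 mol.
Outlet amounts (n = n₀ + Σ ν·ξ):
  E: 622 − 1(220.8) − 2(96.1) = 209
  C: 0 + 1(220.8) = 220.8
  F: 0 + 1(96.1) = 96.1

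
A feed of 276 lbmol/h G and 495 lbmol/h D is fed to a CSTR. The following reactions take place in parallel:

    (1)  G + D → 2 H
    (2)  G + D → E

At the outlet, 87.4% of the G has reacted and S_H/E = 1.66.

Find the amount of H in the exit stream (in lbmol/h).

Conversion of G: G consumed = 0.874 × 276 = 241.2 lbmol/h = 1ξ₁ + 1ξ₂.
Selectivity: 2ξ₁ / (1ξ₂) = 1.66 → ξ₁ = 0.83 ξ₂.
Substitute: (1·0.83 + 1) ξ₂ = 241.2 → ξ₂ = 131.8 lbmol/h, ξ₁ = 109.4 lbmol/h.
Outlet amounts (n = n₀ + Σ ν·ξ):
  G: 276 − 1(109.4) − 1(131.8) = 34.78
  D: 495 − 1(109.4) − 1(131.8) = 253.8
  H: 0 + 2(109.4) = 218.8
  E: 0 + 1(131.8) = 131.8

219 lbmol/h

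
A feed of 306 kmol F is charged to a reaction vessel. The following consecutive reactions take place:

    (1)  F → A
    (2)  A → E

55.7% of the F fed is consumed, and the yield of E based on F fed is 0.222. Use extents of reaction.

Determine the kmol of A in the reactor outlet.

103 kmol

Conversion of F: F consumed = 1ξ₁ = 0.557 × 306 → ξ₁ = 170.4 kmol.
Yield of E: 1ξ₂ / 306 = 0.222 → ξ₂ = 67.93 kmol.
Outlet amounts (n = n₀ + Σ ν·ξ):
  F: 306 − 1(170.4) = 135.6
  A: 0 + 1(170.4) − 1(67.93) = 102.5
  E: 0 + 1(67.93) = 67.93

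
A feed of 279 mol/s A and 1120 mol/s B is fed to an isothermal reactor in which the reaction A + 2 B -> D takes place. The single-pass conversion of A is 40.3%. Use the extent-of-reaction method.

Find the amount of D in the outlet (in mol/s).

112 mol/s

A reacted = 0.403 × 279 = 112.4 mol/s; ν_A = −1, so ξ = 112.4/1 = 112.4 mol/s.
Outlet amounts (n = n₀ + ν ξ):
  A: 279 − 1(112.4) = 166.6
  B: 1120 − 2(112.4) = 895.1
  D: 0 + 1(112.4) = 112.4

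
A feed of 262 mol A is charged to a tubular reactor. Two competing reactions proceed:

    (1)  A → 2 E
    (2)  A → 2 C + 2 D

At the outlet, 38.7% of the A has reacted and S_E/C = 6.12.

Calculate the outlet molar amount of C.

28.5 mol

Conversion of A: A consumed = 0.387 × 262 = 101.4 mol = 1ξ₁ + 1ξ₂.
Selectivity: 2ξ₁ / (2ξ₂) = 6.12 → ξ₁ = 6.12 ξ₂.
Substitute: (1·6.12 + 1) ξ₂ = 101.4 → ξ₂ = 14.24 mol, ξ₁ = 87.15 mol.
Outlet amounts (n = n₀ + Σ ν·ξ):
  A: 262 − 1(87.15) − 1(14.24) = 160.6
  E: 0 + 2(87.15) = 174.3
  C: 0 + 2(14.24) = 28.48
  D: 0 + 2(14.24) = 28.48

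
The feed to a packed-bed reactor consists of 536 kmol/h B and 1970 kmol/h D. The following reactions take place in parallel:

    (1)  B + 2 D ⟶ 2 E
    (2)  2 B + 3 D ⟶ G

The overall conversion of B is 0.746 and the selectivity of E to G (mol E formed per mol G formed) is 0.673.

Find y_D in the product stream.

Conversion of B: B consumed = 0.746 × 536 = 399.9 kmol/h = 1ξ₁ + 2ξ₂.
Selectivity: 2ξ₁ / (1ξ₂) = 0.673 → ξ₁ = 0.3365 ξ₂.
Substitute: (1·0.3365 + 2) ξ₂ = 399.9 → ξ₂ = 171.1 kmol/h, ξ₁ = 57.59 kmol/h.
Outlet amounts (n = n₀ + Σ ν·ξ):
  B: 536 − 1(57.59) − 2(171.1) = 136.1
  D: 1970 − 2(57.59) − 3(171.1) = 1341
  E: 0 + 2(57.59) = 115.2
  G: 0 + 1(171.1) = 171.1
Total out = 1764 kmol/h; y_D = 1341 / 1764 = 0.7605.

0.76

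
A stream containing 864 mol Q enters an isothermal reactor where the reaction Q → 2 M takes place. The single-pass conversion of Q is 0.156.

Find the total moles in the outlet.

999 mol

Q reacted = 0.156 × 864 = 134.8 mol; ν_Q = −1, so ξ = 134.8/1 = 134.8 mol.
Outlet amounts (n = n₀ + ν ξ):
  Q: 864 − 1(134.8) = 729.2
  M: 0 + 2(134.8) = 269.6
Total out = 729.2 + 269.6 = 998.8 mol.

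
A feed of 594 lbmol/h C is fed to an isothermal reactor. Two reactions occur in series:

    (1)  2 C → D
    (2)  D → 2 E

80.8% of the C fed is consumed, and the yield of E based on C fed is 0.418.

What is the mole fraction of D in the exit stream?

0.242

Conversion of C: C consumed = 2ξ₁ = 0.808 × 594 → ξ₁ = 240 lbmol/h.
Yield of E: 2ξ₂ / 594 = 0.418 → ξ₂ = 124.1 lbmol/h.
Outlet amounts (n = n₀ + Σ ν·ξ):
  C: 594 − 2(240) = 114
  D: 0 + 1(240) − 1(124.1) = 115.8
  E: 0 + 2(124.1) = 248.3
Total out = 478.2 lbmol/h; y_D = 115.8 / 478.2 = 0.2422.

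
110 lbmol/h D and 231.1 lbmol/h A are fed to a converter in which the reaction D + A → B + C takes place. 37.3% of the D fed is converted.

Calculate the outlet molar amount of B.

D reacted = 0.373 × 110 = 41.03 lbmol/h; ν_D = −1, so ξ = 41.03/1 = 41.03 lbmol/h.
Outlet amounts (n = n₀ + ν ξ):
  D: 110 − 1(41.03) = 68.97
  A: 231.1 − 1(41.03) = 190.1
  B: 0 + 1(41.03) = 41.03
  C: 0 + 1(41.03) = 41.03

41 lbmol/h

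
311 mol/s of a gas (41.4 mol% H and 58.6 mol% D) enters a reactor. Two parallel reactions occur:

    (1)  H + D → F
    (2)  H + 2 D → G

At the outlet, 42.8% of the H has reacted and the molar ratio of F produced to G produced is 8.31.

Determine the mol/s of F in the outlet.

Conversion of H: H consumed = 0.428 × 128.8 = 55.11 mol/s = 1ξ₁ + 1ξ₂.
Selectivity: 1ξ₁ / (1ξ₂) = 8.31 → ξ₁ = 8.31 ξ₂.
Substitute: (1·8.31 + 1) ξ₂ = 55.11 → ξ₂ = 5.919 mol/s, ξ₁ = 49.19 mol/s.
Outlet amounts (n = n₀ + Σ ν·ξ):
  H: 128.8 − 1(49.19) − 1(5.919) = 73.65
  D: 182.2 − 1(49.19) − 2(5.919) = 121.2
  F: 0 + 1(49.19) = 49.19
  G: 0 + 1(5.919) = 5.919

49.2 mol/s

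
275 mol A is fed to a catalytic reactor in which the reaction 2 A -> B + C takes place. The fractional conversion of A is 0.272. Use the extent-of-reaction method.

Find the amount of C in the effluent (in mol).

A reacted = 0.272 × 275 = 74.8 mol; ν_A = −2, so ξ = 74.8/2 = 37.4 mol.
Outlet amounts (n = n₀ + ν ξ):
  A: 275 − 2(37.4) = 200.2
  B: 0 + 1(37.4) = 37.4
  C: 0 + 1(37.4) = 37.4

37.4 mol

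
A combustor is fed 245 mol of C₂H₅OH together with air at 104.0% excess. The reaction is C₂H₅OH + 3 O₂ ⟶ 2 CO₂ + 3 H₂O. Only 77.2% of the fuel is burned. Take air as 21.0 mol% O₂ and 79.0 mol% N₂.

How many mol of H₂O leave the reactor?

567 mol

Stoichiometric O₂ = 3 × 245 = 735 mol; O₂ fed = 735 × 2.040 = 1499 mol.
N₂ fed = 1499 × 79/21 = 5641 mol.
Fuel reacted = 0.772 × 245 → ξ = 189.1 mol.
Outlet (n = n₀ + ν ξ):
  C₂H₅OH: 245 − 1(189.1) = 55.86
  O₂: 1499 − 3(189.1) = 932
  N₂: 5641 (inert)
  CO₂: 0 + 2(189.1) = 378.3
  H₂O: 0 + 3(189.1) = 567.4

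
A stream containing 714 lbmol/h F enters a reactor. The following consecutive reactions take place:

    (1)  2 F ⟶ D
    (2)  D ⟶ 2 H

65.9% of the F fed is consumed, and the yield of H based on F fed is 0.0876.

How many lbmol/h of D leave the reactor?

204 lbmol/h

Conversion of F: F consumed = 2ξ₁ = 0.659 × 714 → ξ₁ = 235.3 lbmol/h.
Yield of H: 2ξ₂ / 714 = 0.0876 → ξ₂ = 31.27 lbmol/h.
Outlet amounts (n = n₀ + Σ ν·ξ):
  F: 714 − 2(235.3) = 243.5
  D: 0 + 1(235.3) − 1(31.27) = 204
  H: 0 + 2(31.27) = 62.55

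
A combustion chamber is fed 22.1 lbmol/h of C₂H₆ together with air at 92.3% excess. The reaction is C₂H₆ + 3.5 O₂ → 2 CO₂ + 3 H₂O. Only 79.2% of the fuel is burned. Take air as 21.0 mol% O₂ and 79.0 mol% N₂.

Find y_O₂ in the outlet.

Stoichiometric O₂ = 3.5 × 22.1 = 77.35 lbmol/h; O₂ fed = 77.35 × 1.923 = 148.7 lbmol/h.
N₂ fed = 148.7 × 79/21 = 559.6 lbmol/h.
Fuel reacted = 0.792 × 22.1 → ξ = 17.5 lbmol/h.
Outlet (n = n₀ + ν ξ):
  C₂H₆: 22.1 − 1(17.5) = 4.597
  O₂: 148.7 − 3.5(17.5) = 87.48
  N₂: 559.6 (inert)
  CO₂: 0 + 2(17.5) = 35.01
  H₂O: 0 + 3(17.5) = 52.51
Total out = 739.2 lbmol/h; y_O₂ = 87.48 / 739.2 = 0.1184.

0.118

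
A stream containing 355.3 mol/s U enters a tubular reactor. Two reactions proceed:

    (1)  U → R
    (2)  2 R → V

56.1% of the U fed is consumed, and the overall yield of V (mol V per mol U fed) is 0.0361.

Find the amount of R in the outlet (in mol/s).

174 mol/s

Conversion of U: U consumed = 1ξ₁ = 0.561 × 355.3 → ξ₁ = 199.3 mol/s.
Yield of V: 1ξ₂ / 355.3 = 0.0361 → ξ₂ = 12.83 mol/s.
Outlet amounts (n = n₀ + Σ ν·ξ):
  U: 355.3 − 1(199.3) = 156
  R: 0 + 1(199.3) − 2(12.83) = 173.7
  V: 0 + 1(12.83) = 12.83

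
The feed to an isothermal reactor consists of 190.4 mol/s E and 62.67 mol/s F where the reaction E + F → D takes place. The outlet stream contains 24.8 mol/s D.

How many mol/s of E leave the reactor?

For D: n = n₀ + 1ξ → 24.8 = 0 + 1ξ, giving ξ = 24.8 mol/s.
Outlet amounts (n = n₀ + ν ξ):
  E: 190.4 − 1(24.8) = 165.6
  F: 62.67 − 1(24.8) = 37.87
  D: 0 + 1(24.8) = 24.8

166 mol/s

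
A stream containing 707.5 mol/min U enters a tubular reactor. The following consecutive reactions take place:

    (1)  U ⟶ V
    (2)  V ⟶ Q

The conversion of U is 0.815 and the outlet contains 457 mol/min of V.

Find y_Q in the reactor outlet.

Conversion of U: U consumed = 1ξ₁ = 0.815 × 707.5 → ξ₁ = 576.6 mol/min.
V balance: n_V = 0 + 1ξ₁ − 1ξ₂ = 457 → ξ₂ = (1·576.6 − 457)/1 = 119.6 mol/min.
Outlet amounts (n = n₀ + Σ ν·ξ):
  U: 707.5 − 1(576.6) = 130.9
  V: 0 + 1(576.6) − 1(119.6) = 457
  Q: 0 + 1(119.6) = 119.6
Total out = 707.5 mol/min; y_Q = 119.6 / 707.5 = 0.1691.

0.169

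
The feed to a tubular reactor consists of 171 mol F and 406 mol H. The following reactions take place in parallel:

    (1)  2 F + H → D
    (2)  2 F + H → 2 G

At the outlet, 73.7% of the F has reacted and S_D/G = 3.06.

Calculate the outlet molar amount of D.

54.2 mol

Conversion of F: F consumed = 0.737 × 171 = 126 mol = 2ξ₁ + 2ξ₂.
Selectivity: 1ξ₁ / (2ξ₂) = 3.06 → ξ₁ = 6.12 ξ₂.
Substitute: (2·6.12 + 2) ξ₂ = 126 → ξ₂ = 8.85 mol, ξ₁ = 54.16 mol.
Outlet amounts (n = n₀ + Σ ν·ξ):
  F: 171 − 2(54.16) − 2(8.85) = 44.97
  H: 406 − 1(54.16) − 1(8.85) = 343
  D: 0 + 1(54.16) = 54.16
  G: 0 + 2(8.85) = 17.7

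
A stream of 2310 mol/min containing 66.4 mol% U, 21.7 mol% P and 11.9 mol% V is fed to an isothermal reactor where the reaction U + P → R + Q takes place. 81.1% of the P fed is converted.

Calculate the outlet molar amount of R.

407 mol/min

P reacted = 0.811 × 501.3 = 406.5 mol/min; ν_P = −1, so ξ = 406.5/1 = 406.5 mol/min.
Outlet amounts (n = n₀ + ν ξ):
  U: 1534 − 1(406.5) = 1127
  P: 501.3 − 1(406.5) = 94.74
  R: 0 + 1(406.5) = 406.5
  Q: 0 + 1(406.5) = 406.5
  V: 274.9 (inert)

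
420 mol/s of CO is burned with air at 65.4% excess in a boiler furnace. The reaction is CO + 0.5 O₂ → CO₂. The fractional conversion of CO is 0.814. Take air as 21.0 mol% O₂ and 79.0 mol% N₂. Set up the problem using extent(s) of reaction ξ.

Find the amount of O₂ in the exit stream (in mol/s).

Stoichiometric O₂ = 0.5 × 420 = 210 mol/s; O₂ fed = 210 × 1.654 = 347.3 mol/s.
N₂ fed = 347.3 × 79/21 = 1307 mol/s.
Fuel reacted = 0.814 × 420 → ξ = 341.9 mol/s.
Outlet (n = n₀ + ν ξ):
  CO: 420 − 1(341.9) = 78.12
  O₂: 347.3 − 0.5(341.9) = 176.4
  N₂: 1307 (inert)
  CO₂: 0 + 1(341.9) = 341.9

176 mol/s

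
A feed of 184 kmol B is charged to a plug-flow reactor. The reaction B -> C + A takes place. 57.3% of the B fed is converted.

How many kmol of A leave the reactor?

B reacted = 0.573 × 184 = 105.4 kmol; ν_B = −1, so ξ = 105.4/1 = 105.4 kmol.
Outlet amounts (n = n₀ + ν ξ):
  B: 184 − 1(105.4) = 78.57
  C: 0 + 1(105.4) = 105.4
  A: 0 + 1(105.4) = 105.4

105 kmol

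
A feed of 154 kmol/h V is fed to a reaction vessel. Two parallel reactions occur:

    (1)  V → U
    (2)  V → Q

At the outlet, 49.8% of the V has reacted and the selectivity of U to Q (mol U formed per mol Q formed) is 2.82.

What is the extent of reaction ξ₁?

ξ₁ = 56.6 kmol/h

Conversion of V: V consumed = 0.498 × 154 = 76.69 kmol/h = 1ξ₁ + 1ξ₂.
Selectivity: 1ξ₁ / (1ξ₂) = 2.82 → ξ₁ = 2.82 ξ₂.
Substitute: (1·2.82 + 1) ξ₂ = 76.69 → ξ₂ = 20.08 kmol/h, ξ₁ = 56.62 kmol/h.
Outlet amounts (n = n₀ + Σ ν·ξ):
  V: 154 − 1(56.62) − 1(20.08) = 77.31
  U: 0 + 1(56.62) = 56.62
  Q: 0 + 1(20.08) = 20.08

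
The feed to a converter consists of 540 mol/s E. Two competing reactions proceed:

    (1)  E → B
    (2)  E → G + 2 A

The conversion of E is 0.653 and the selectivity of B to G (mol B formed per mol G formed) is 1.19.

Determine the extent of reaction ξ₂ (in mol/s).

ξ₂ = 161 mol/s

Conversion of E: E consumed = 0.653 × 540 = 352.6 mol/s = 1ξ₁ + 1ξ₂.
Selectivity: 1ξ₁ / (1ξ₂) = 1.19 → ξ₁ = 1.19 ξ₂.
Substitute: (1·1.19 + 1) ξ₂ = 352.6 → ξ₂ = 161 mol/s, ξ₁ = 191.6 mol/s.
Outlet amounts (n = n₀ + Σ ν·ξ):
  E: 540 − 1(191.6) − 1(161) = 187.4
  B: 0 + 1(191.6) = 191.6
  G: 0 + 1(161) = 161
  A: 0 + 2(161) = 322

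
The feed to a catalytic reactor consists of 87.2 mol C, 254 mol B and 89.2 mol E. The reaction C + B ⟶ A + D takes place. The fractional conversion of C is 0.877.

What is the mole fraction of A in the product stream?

C reacted = 0.877 × 87.2 = 76.47 mol; ν_C = −1, so ξ = 76.47/1 = 76.47 mol.
Outlet amounts (n = n₀ + ν ξ):
  C: 87.2 − 1(76.47) = 10.73
  B: 254 − 1(76.47) = 177.5
  A: 0 + 1(76.47) = 76.47
  D: 0 + 1(76.47) = 76.47
  E: 89.2 (inert)
Total out = 430.4 mol; y_A = 76.47 / 430.4 = 0.1777.

0.178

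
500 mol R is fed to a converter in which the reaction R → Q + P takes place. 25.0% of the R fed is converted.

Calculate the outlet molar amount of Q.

R reacted = 0.25 × 500 = 125 mol; ν_R = −1, so ξ = 125/1 = 125 mol.
Outlet amounts (n = n₀ + ν ξ):
  R: 500 − 1(125) = 375
  Q: 0 + 1(125) = 125
  P: 0 + 1(125) = 125

125 mol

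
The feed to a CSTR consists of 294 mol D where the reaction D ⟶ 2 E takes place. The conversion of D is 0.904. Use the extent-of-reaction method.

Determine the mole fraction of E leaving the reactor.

D reacted = 0.904 × 294 = 265.8 mol; ν_D = −1, so ξ = 265.8/1 = 265.8 mol.
Outlet amounts (n = n₀ + ν ξ):
  D: 294 − 1(265.8) = 28.22
  E: 0 + 2(265.8) = 531.6
Total out = 559.8 mol; y_E = 531.6 / 559.8 = 0.9496.

0.95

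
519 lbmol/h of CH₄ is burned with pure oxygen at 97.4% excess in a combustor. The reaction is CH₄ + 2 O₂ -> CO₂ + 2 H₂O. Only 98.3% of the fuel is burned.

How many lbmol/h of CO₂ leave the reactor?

510 lbmol/h

Stoichiometric O₂ = 2 × 519 = 1038 lbmol/h; O₂ fed = 1038 × 1.974 = 2049 lbmol/h.
Fuel reacted = 0.983 × 519 → ξ = 510.2 lbmol/h.
Outlet (n = n₀ + ν ξ):
  CH₄: 519 − 1(510.2) = 8.823
  O₂: 2049 − 2(510.2) = 1029
  CO₂: 0 + 1(510.2) = 510.2
  H₂O: 0 + 2(510.2) = 1020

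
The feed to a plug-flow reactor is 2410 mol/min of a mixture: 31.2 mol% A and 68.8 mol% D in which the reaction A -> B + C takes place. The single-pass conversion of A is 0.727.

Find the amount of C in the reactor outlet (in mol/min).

A reacted = 0.727 × 751.9 = 546.6 mol/min; ν_A = −1, so ξ = 546.6/1 = 546.6 mol/min.
Outlet amounts (n = n₀ + ν ξ):
  A: 751.9 − 1(546.6) = 205.3
  B: 0 + 1(546.6) = 546.6
  C: 0 + 1(546.6) = 546.6
  D: 1658 (inert)

547 mol/min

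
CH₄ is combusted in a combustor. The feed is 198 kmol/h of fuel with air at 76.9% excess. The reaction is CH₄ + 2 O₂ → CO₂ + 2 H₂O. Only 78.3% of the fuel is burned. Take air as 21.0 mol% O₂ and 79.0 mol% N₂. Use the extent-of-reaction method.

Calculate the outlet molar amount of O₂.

Stoichiometric O₂ = 2 × 198 = 396 kmol/h; O₂ fed = 396 × 1.769 = 700.5 kmol/h.
N₂ fed = 700.5 × 79/21 = 2635 kmol/h.
Fuel reacted = 0.783 × 198 → ξ = 155 kmol/h.
Outlet (n = n₀ + ν ξ):
  CH₄: 198 − 1(155) = 42.97
  O₂: 700.5 − 2(155) = 390.5
  N₂: 2635 (inert)
  CO₂: 0 + 1(155) = 155
  H₂O: 0 + 2(155) = 310.1

390 kmol/h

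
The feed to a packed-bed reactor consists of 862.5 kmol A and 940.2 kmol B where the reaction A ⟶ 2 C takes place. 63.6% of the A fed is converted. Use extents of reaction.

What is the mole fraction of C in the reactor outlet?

0.467

A reacted = 0.636 × 862.5 = 548.5 kmol; ν_A = −1, so ξ = 548.5/1 = 548.5 kmol.
Outlet amounts (n = n₀ + ν ξ):
  A: 862.5 − 1(548.5) = 314
  C: 0 + 2(548.5) = 1097
  B: 940.2 (inert)
Total out = 2351 kmol; y_C = 1097 / 2351 = 0.4666.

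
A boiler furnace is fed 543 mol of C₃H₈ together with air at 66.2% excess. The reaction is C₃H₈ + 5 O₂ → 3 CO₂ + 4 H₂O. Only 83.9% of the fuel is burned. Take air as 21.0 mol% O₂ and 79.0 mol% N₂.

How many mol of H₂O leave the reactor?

1820 mol

Stoichiometric O₂ = 5 × 543 = 2715 mol; O₂ fed = 2715 × 1.662 = 4512 mol.
N₂ fed = 4512 × 79/21 = 16970 mol.
Fuel reacted = 0.839 × 543 → ξ = 455.6 mol.
Outlet (n = n₀ + ν ξ):
  C₃H₈: 543 − 1(455.6) = 87.42
  O₂: 4512 − 5(455.6) = 2234
  N₂: 16970 (inert)
  CO₂: 0 + 3(455.6) = 1367
  H₂O: 0 + 4(455.6) = 1822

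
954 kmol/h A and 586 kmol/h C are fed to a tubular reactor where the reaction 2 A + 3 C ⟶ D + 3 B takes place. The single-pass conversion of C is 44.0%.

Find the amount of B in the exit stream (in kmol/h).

258 kmol/h

C reacted = 0.44 × 586 = 257.8 kmol/h; ν_C = −3, so ξ = 257.8/3 = 85.95 kmol/h.
Outlet amounts (n = n₀ + ν ξ):
  A: 954 − 2(85.95) = 782.1
  C: 586 − 3(85.95) = 328.2
  D: 0 + 1(85.95) = 85.95
  B: 0 + 3(85.95) = 257.8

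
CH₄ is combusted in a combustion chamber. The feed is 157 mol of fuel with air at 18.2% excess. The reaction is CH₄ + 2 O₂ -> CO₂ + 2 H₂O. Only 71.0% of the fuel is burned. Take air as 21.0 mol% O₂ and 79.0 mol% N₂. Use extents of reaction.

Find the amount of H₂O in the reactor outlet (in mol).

Stoichiometric O₂ = 2 × 157 = 314 mol; O₂ fed = 314 × 1.182 = 371.1 mol.
N₂ fed = 371.1 × 79/21 = 1396 mol.
Fuel reacted = 0.71 × 157 → ξ = 111.5 mol.
Outlet (n = n₀ + ν ξ):
  CH₄: 157 − 1(111.5) = 45.53
  O₂: 371.1 − 2(111.5) = 148.2
  N₂: 1396 (inert)
  CO₂: 0 + 1(111.5) = 111.5
  H₂O: 0 + 2(111.5) = 222.9

223 mol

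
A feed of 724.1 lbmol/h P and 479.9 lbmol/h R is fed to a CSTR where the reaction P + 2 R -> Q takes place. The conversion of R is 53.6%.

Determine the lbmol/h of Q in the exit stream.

R reacted = 0.536 × 479.9 = 257.2 lbmol/h; ν_R = −2, so ξ = 257.2/2 = 128.6 lbmol/h.
Outlet amounts (n = n₀ + ν ξ):
  P: 724.1 − 1(128.6) = 595.5
  R: 479.9 − 2(128.6) = 222.7
  Q: 0 + 1(128.6) = 128.6

129 lbmol/h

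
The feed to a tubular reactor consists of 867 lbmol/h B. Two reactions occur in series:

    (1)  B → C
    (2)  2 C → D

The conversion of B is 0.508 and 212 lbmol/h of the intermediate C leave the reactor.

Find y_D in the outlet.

0.152

Conversion of B: B consumed = 1ξ₁ = 0.508 × 867 → ξ₁ = 440.4 lbmol/h.
C balance: n_C = 0 + 1ξ₁ − 2ξ₂ = 212 → ξ₂ = (1·440.4 − 212)/2 = 114.2 lbmol/h.
Outlet amounts (n = n₀ + Σ ν·ξ):
  B: 867 − 1(440.4) = 426.6
  C: 0 + 1(440.4) − 2(114.2) = 212
  D: 0 + 1(114.2) = 114.2
Total out = 752.8 lbmol/h; y_D = 114.2 / 752.8 = 0.1517.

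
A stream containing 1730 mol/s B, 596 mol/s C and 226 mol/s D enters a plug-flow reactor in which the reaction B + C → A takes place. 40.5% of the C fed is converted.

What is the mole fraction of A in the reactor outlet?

C reacted = 0.405 × 596 = 241.4 mol/s; ν_C = −1, so ξ = 241.4/1 = 241.4 mol/s.
Outlet amounts (n = n₀ + ν ξ):
  B: 1730 − 1(241.4) = 1489
  C: 596 − 1(241.4) = 354.6
  A: 0 + 1(241.4) = 241.4
  D: 226 (inert)
Total out = 2311 mol/s; y_A = 241.4 / 2311 = 0.1045.

0.104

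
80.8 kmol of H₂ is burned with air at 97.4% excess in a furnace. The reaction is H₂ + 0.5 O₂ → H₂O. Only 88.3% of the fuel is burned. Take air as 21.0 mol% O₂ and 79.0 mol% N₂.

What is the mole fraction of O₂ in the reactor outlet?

Stoichiometric O₂ = 0.5 × 80.8 = 40.4 kmol; O₂ fed = 40.4 × 1.974 = 79.75 kmol.
N₂ fed = 79.75 × 79/21 = 300 kmol.
Fuel reacted = 0.883 × 80.8 → ξ = 71.35 kmol.
Outlet (n = n₀ + ν ξ):
  H₂: 80.8 − 1(71.35) = 9.454
  O₂: 79.75 − 0.5(71.35) = 44.08
  N₂: 300 (inert)
  H₂O: 0 + 1(71.35) = 71.35
Total out = 424.9 kmol; y_O₂ = 44.08 / 424.9 = 0.1037.

0.104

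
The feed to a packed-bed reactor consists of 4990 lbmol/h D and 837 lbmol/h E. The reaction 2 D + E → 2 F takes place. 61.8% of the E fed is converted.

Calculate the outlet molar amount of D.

3960 lbmol/h

E reacted = 0.618 × 837 = 517.3 lbmol/h; ν_E = −1, so ξ = 517.3/1 = 517.3 lbmol/h.
Outlet amounts (n = n₀ + ν ξ):
  D: 4990 − 2(517.3) = 3955
  E: 837 − 1(517.3) = 319.7
  F: 0 + 2(517.3) = 1035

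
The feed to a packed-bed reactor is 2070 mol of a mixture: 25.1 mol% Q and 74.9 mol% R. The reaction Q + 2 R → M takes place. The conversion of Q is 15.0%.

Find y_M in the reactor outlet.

0.0407

Q reacted = 0.15 × 519.6 = 77.94 mol; ν_Q = −1, so ξ = 77.94/1 = 77.94 mol.
Outlet amounts (n = n₀ + ν ξ):
  Q: 519.6 − 1(77.94) = 441.6
  R: 1550 − 2(77.94) = 1395
  M: 0 + 1(77.94) = 77.94
Total out = 1914 mol; y_M = 77.94 / 1914 = 0.04072.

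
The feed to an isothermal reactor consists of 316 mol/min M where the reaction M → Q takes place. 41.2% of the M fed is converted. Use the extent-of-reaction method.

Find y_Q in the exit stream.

M reacted = 0.412 × 316 = 130.2 mol/min; ν_M = −1, so ξ = 130.2/1 = 130.2 mol/min.
Outlet amounts (n = n₀ + ν ξ):
  M: 316 − 1(130.2) = 185.8
  Q: 0 + 1(130.2) = 130.2
Total out = 316 mol/min; y_Q = 130.2 / 316 = 0.412.

0.412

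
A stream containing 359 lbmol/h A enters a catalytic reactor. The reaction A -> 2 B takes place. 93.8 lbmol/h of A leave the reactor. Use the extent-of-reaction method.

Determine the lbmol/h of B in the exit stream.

For A: n = n₀ − 1ξ → 93.8 = 359 − 1ξ, giving ξ = 265.2 lbmol/h.
Outlet amounts (n = n₀ + ν ξ):
  A: 359 − 1(265.2) = 93.8
  B: 0 + 2(265.2) = 530.4

530 lbmol/h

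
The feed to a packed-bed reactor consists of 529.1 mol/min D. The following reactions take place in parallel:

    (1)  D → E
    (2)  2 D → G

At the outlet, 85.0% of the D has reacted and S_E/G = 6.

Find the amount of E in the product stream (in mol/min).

337 mol/min

Conversion of D: D consumed = 0.85 × 529.1 = 449.7 mol/min = 1ξ₁ + 2ξ₂.
Selectivity: 1ξ₁ / (1ξ₂) = 6 → ξ₁ = 6 ξ₂.
Substitute: (1·6 + 2) ξ₂ = 449.7 → ξ₂ = 56.22 mol/min, ξ₁ = 337.3 mol/min.
Outlet amounts (n = n₀ + Σ ν·ξ):
  D: 529.1 − 1(337.3) − 2(56.22) = 79.37
  E: 0 + 1(337.3) = 337.3
  G: 0 + 1(56.22) = 56.22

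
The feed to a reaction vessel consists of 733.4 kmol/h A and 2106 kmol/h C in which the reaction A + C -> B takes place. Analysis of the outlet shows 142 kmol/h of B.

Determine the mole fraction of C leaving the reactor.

For B: n = n₀ + 1ξ → 142 = 0 + 1ξ, giving ξ = 142 kmol/h.
Outlet amounts (n = n₀ + ν ξ):
  A: 733.4 − 1(142) = 591.4
  C: 2106 − 1(142) = 1964
  B: 0 + 1(142) = 142
Total out = 2697 kmol/h; y_C = 1964 / 2697 = 0.7281.

0.728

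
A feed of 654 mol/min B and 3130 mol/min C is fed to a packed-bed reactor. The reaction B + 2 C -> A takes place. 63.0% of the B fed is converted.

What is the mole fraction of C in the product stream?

B reacted = 0.63 × 654 = 412 mol/min; ν_B = −1, so ξ = 412/1 = 412 mol/min.
Outlet amounts (n = n₀ + ν ξ):
  B: 654 − 1(412) = 242
  C: 3130 − 2(412) = 2306
  A: 0 + 1(412) = 412
Total out = 2960 mol/min; y_C = 2306 / 2960 = 0.7791.

0.779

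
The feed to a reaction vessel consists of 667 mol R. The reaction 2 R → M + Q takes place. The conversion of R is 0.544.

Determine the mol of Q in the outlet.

R reacted = 0.544 × 667 = 362.8 mol; ν_R = −2, so ξ = 362.8/2 = 181.4 mol.
Outlet amounts (n = n₀ + ν ξ):
  R: 667 − 2(181.4) = 304.2
  M: 0 + 1(181.4) = 181.4
  Q: 0 + 1(181.4) = 181.4

181 mol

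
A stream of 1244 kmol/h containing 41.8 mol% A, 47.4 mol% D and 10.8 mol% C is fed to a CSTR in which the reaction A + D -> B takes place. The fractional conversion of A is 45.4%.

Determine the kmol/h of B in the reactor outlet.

A reacted = 0.454 × 520 = 236.1 kmol/h; ν_A = −1, so ξ = 236.1/1 = 236.1 kmol/h.
Outlet amounts (n = n₀ + ν ξ):
  A: 520 − 1(236.1) = 283.9
  D: 589.7 − 1(236.1) = 353.6
  B: 0 + 1(236.1) = 236.1
  C: 134.4 (inert)

236 kmol/h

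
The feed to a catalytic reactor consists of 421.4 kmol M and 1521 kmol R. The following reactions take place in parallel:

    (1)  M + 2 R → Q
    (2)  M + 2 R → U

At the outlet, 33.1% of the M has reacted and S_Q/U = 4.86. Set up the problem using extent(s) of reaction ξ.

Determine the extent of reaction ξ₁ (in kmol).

Conversion of M: M consumed = 0.331 × 421.4 = 139.5 kmol = 1ξ₁ + 1ξ₂.
Selectivity: 1ξ₁ / (1ξ₂) = 4.86 → ξ₁ = 4.86 ξ₂.
Substitute: (1·4.86 + 1) ξ₂ = 139.5 → ξ₂ = 23.8 kmol, ξ₁ = 115.7 kmol.
Outlet amounts (n = n₀ + Σ ν·ξ):
  M: 421.4 − 1(115.7) − 1(23.8) = 281.9
  R: 1521 − 2(115.7) − 2(23.8) = 1242
  Q: 0 + 1(115.7) = 115.7
  U: 0 + 1(23.8) = 23.8

ξ₁ = 116 kmol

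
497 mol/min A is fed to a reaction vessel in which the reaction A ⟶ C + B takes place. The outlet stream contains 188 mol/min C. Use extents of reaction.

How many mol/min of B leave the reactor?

188 mol/min

For C: n = n₀ + 1ξ → 188 = 0 + 1ξ, giving ξ = 188 mol/min.
Outlet amounts (n = n₀ + ν ξ):
  A: 497 − 1(188) = 309
  C: 0 + 1(188) = 188
  B: 0 + 1(188) = 188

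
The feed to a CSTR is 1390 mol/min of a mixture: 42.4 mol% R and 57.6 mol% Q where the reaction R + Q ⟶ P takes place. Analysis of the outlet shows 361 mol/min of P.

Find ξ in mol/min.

For P: n = n₀ + 1ξ → 361 = 0 + 1ξ, giving ξ = 361 mol/min.
Outlet amounts (n = n₀ + ν ξ):
  R: 589.4 − 1(361) = 228.4
  Q: 800.6 − 1(361) = 439.6
  P: 0 + 1(361) = 361

ξ = 361 mol/min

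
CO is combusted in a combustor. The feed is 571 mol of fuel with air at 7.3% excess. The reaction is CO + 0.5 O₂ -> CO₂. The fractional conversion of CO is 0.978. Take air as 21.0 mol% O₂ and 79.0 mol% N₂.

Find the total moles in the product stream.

Stoichiometric O₂ = 0.5 × 571 = 285.5 mol; O₂ fed = 285.5 × 1.073 = 306.3 mol.
N₂ fed = 306.3 × 79/21 = 1152 mol.
Fuel reacted = 0.978 × 571 → ξ = 558.4 mol.
Outlet (n = n₀ + ν ξ):
  CO: 571 − 1(558.4) = 12.56
  O₂: 306.3 − 0.5(558.4) = 27.12
  N₂: 1152 (inert)
  CO₂: 0 + 1(558.4) = 558.4
Total out = 12.56 + 27.12 + 1152 + 558.4 = 1751 mol.

1750 mol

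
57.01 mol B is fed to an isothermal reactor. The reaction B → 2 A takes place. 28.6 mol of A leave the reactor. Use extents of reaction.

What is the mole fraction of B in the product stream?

For A: n = n₀ + 2ξ → 28.6 = 0 + 2ξ, giving ξ = 14.3 mol.
Outlet amounts (n = n₀ + ν ξ):
  B: 57.01 − 1(14.3) = 42.71
  A: 0 + 2(14.3) = 28.6
Total out = 71.31 mol; y_B = 42.71 / 71.31 = 0.5989.

0.599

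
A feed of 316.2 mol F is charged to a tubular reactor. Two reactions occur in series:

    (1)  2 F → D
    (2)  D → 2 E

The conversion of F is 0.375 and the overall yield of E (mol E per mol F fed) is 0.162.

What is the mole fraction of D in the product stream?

Conversion of F: F consumed = 2ξ₁ = 0.375 × 316.2 → ξ₁ = 59.29 mol.
Yield of E: 2ξ₂ / 316.2 = 0.162 → ξ₂ = 25.61 mol.
Outlet amounts (n = n₀ + Σ ν·ξ):
  F: 316.2 − 2(59.29) = 197.6
  D: 0 + 1(59.29) − 1(25.61) = 33.68
  E: 0 + 2(25.61) = 51.22
Total out = 282.5 mol; y_D = 33.68 / 282.5 = 0.1192.

0.119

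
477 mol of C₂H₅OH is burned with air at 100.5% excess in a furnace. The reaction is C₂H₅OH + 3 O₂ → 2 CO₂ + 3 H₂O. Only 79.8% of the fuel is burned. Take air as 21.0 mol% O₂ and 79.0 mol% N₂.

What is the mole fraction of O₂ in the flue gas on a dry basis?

Stoichiometric O₂ = 3 × 477 = 1431 mol; O₂ fed = 1431 × 2.005 = 2869 mol.
N₂ fed = 2869 × 79/21 = 10790 mol.
Fuel reacted = 0.798 × 477 → ξ = 380.6 mol.
Outlet (n = n₀ + ν ξ):
  C₂H₅OH: 477 − 1(380.6) = 96.35
  O₂: 2869 − 3(380.6) = 1727
  N₂: 10790 (inert)
  CO₂: 0 + 2(380.6) = 761.3
  H₂O: 0 + 3(380.6) = 1142
Dry total = 13380 mol; y_O₂ (dry) = 1727 / 13380 = 0.1291.

0.129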